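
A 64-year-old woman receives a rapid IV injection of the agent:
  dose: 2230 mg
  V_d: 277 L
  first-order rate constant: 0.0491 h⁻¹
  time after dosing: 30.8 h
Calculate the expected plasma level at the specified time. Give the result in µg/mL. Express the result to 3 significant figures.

1.77 µg/mL

C₀ = Dose / Vd = 2230 / 277 = 8.051 mg/L
C = C₀ · e^(−k·t) = 8.051 × e^(−0.04910 × 30.8)
  = 8.051 × 0.2204 = 1.774 mg/L
(1.774 mg/L = 1.774 µg/mL)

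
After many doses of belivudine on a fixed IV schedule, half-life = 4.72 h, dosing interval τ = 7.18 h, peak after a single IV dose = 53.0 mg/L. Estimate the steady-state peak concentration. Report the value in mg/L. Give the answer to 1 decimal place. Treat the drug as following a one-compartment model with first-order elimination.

81.3 mg/L

k = ln2 / t½ = 0.693147 / 4.72 = 0.1469 h⁻¹
e^(−kτ) = e^(−0.1469 × 7.18) = 0.3483
Accumulation ratio R = 1 / (1 − e^(−kτ)) = 1 / (1 − 0.3483) = 1.534
Steady-state peak = C₀ × R = 53.0 × 1.534 = 81.30 mg/L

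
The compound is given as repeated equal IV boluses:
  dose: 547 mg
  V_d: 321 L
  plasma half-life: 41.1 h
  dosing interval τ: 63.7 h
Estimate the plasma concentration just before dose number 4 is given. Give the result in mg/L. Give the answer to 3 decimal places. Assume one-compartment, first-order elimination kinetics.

C₀ per dose = Dose / Vd = 547 / 321 = 1.704 mg/L
k = ln2 / t½ = 0.693147 / 41.1 = 0.01686 h⁻¹
Fraction remaining after one interval: r = e^(−kτ) = e^(−0.01686 × 63.7) = 0.3416
Before dose 4, 3 doses have been given (aged 1τ, 2τ, 3τ).
C_trough = C₀ × (r + r² + … + r^3) = C₀ × r(1−r^3)/(1−r)
        = 1.704 × 0.3416 × (1 − 0.03986) / (1 − 0.3416) = 0.8489 mg/L

0.849 mg/L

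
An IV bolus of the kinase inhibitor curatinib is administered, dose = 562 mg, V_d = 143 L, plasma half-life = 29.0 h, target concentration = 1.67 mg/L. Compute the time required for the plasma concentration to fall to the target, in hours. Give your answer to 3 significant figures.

35.8 h

C₀ = Dose / Vd = 562.0 / 143 = 3.930 mg/L
k = ln2 / t½ = 0.693147 / 29.0 = 0.02390 h⁻¹
t = ln(C₀ / C) / k = ln(3.930 / 1.67) / 0.02390
  = ln(2.353) / 0.02390 = 0.8557 / 0.02390 = 35.80 h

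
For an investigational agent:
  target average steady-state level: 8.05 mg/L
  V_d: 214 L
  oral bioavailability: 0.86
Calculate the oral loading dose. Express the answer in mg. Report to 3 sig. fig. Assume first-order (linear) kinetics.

LD = Css × Vd / F = 8.05 × 214 / 0.86 = 2003 mg

2000 mg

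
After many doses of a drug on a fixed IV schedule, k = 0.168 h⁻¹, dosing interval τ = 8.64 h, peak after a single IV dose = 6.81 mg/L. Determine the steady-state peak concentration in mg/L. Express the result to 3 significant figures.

e^(−kτ) = e^(−0.1680 × 8.64) = 0.2342
Accumulation ratio R = 1 / (1 − e^(−kτ)) = 1 / (1 − 0.2342) = 1.306
Steady-state peak = C₀ × R = 6.81 × 1.306 = 8.894 mg/L

8.89 mg/L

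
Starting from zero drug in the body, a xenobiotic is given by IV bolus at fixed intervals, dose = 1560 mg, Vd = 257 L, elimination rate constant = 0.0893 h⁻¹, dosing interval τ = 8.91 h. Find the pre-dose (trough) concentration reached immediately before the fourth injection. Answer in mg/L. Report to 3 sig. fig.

4.53 mg/L

C₀ per dose = Dose / Vd = 1560 / 257 = 6.070 mg/L
Fraction remaining after one interval: r = e^(−kτ) = e^(−0.08930 × 8.91) = 0.4513
Before dose 4, 3 doses have been given (aged 1τ, 2τ, 3τ).
C_trough = C₀ × (r + r² + … + r^3) = C₀ × r(1−r^3)/(1−r)
        = 6.070 × 0.4513 × (1 − 0.09192) / (1 − 0.4513) = 4.534 mg/L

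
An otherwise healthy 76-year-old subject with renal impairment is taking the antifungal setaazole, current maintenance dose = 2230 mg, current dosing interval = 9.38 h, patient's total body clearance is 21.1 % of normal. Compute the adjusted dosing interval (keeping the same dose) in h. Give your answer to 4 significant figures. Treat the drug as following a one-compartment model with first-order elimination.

44.45 h

To keep the same average steady-state level, dosing rate must scale with clearance.
CL ratio = 21.1 / 100 = 0.2110
New interval (same dose) = 9.38 / 0.2110 = 44.45 h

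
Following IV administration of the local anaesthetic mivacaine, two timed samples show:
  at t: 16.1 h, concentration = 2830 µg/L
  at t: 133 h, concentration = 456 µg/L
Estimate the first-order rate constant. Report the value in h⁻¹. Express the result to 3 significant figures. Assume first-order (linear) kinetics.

k = ln(C₁/C₂) / (t₂ − t₁) = ln(2830/456) / (133 − 16.1)
  = 1.826 / 116.9 = 0.01562 h⁻¹

0.0156 h⁻¹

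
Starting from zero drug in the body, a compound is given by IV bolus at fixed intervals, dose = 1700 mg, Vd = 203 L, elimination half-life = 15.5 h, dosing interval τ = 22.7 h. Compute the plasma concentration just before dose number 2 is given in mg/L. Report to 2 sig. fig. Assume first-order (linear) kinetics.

3.0 mg/L

C₀ per dose = Dose / Vd = 1700 / 203 = 8.374 mg/L
k = ln2 / t½ = 0.693147 / 15.5 = 0.04472 h⁻¹
Fraction remaining after one interval: r = e^(−kτ) = e^(−0.04472 × 22.7) = 0.3624
Before dose 2, 1 dose has been given (aged 1τ).
C_trough = C₀ × r = 8.374 × 0.3624 = 3.035 mg/L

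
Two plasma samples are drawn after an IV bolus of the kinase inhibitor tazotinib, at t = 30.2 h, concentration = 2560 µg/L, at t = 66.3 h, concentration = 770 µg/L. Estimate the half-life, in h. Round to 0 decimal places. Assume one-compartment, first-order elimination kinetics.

21 h

k = ln(C₁/C₂) / (t₂ − t₁) = ln(2560/770) / (66.3 − 30.2)
  = 1.201 / 36.10 = 0.03327 h⁻¹
t½ = ln2 / k = 0.693147 / 0.03327 = 20.83 h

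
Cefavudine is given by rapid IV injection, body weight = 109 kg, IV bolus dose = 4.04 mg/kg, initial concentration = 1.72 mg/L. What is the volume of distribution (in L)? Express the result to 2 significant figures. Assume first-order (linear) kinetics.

Dose = 4.04 × 109 = 440.4 mg
Vd = Dose / C₀ = 440.4 / 1.72 = 256.0 L

260 L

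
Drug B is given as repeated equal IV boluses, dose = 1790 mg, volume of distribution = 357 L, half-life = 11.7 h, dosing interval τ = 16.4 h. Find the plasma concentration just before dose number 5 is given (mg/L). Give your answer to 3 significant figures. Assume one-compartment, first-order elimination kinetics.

2.99 mg/L

C₀ per dose = Dose / Vd = 1790 / 357 = 5.014 mg/L
k = ln2 / t½ = 0.693147 / 11.7 = 0.05924 h⁻¹
Fraction remaining after one interval: r = e^(−kτ) = e^(−0.05924 × 16.4) = 0.3785
Before dose 5, 4 doses have been given (aged 1τ, 2τ, 3τ, 4τ).
C_trough = C₀ × (r + r² + … + r^4) = C₀ × r(1−r^4)/(1−r)
        = 5.014 × 0.3785 × (1 − 0.02052) / (1 − 0.3785) = 2.991 mg/L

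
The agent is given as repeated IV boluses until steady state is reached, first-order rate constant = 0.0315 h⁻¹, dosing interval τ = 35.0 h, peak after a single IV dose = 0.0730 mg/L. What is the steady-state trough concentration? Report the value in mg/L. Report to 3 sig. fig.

0.0363 mg/L

e^(−kτ) = e^(−0.03150 × 35.0) = 0.3320
Accumulation ratio R = 1 / (1 − e^(−kτ)) = 1 / (1 − 0.3320) = 1.497
Steady-state trough = C₀ × R × e^(−kτ) = 0.0730 × 1.497 × 0.3320 = 0.03628 mg/L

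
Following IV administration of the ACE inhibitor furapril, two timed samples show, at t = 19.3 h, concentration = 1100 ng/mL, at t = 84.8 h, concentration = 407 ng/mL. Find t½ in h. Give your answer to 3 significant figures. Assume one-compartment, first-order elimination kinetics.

45.7 h

k = ln(C₁/C₂) / (t₂ − t₁) = ln(1100/407) / (84.8 − 19.3)
  = 0.9943 / 65.50 = 0.01518 h⁻¹
t½ = ln2 / k = 0.693147 / 0.01518 = 45.66 h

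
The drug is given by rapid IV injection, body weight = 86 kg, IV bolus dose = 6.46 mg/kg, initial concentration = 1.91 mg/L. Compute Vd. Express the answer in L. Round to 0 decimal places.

Dose = 6.46 × 86 = 555.6 mg
Vd = Dose / C₀ = 555.6 / 1.91 = 290.9 L

291 L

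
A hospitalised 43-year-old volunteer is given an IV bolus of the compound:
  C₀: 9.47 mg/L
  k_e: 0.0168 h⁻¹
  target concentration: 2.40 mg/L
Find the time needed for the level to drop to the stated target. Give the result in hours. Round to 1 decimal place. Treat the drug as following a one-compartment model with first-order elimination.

t = ln(C₀ / C) / k = ln(9.470 / 2.40) / 0.01680
  = ln(3.946) / 0.01680 = 1.373 / 0.01680 = 81.73 h

81.7 h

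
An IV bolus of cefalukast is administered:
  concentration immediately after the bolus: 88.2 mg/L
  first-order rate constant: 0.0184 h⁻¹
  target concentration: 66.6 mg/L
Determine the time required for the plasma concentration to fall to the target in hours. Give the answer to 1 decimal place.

15.3 h

t = ln(C₀ / C) / k = ln(88.20 / 66.6) / 0.01840
  = ln(1.324) / 0.01840 = 0.2807 / 0.01840 = 15.26 h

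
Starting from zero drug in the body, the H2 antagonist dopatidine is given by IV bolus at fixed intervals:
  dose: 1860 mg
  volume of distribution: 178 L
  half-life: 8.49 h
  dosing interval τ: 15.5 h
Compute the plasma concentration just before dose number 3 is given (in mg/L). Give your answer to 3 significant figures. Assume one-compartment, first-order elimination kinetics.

3.78 mg/L

C₀ per dose = Dose / Vd = 1860 / 178 = 10.45 mg/L
k = ln2 / t½ = 0.693147 / 8.49 = 0.08164 h⁻¹
Fraction remaining after one interval: r = e^(−kτ) = e^(−0.08164 × 15.5) = 0.2821
Before dose 3, 2 doses have been given (aged 1τ, 2τ).
C_trough = C₀ × (r + r²) = 10.45 × (0.2821 + 0.07958) = 3.780 mg/L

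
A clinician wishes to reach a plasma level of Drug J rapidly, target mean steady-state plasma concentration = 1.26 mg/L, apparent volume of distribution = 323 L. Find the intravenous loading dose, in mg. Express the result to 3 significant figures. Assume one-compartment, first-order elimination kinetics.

LD = Css × Vd = 1.26 × 323 = 407.0 mg

407 mg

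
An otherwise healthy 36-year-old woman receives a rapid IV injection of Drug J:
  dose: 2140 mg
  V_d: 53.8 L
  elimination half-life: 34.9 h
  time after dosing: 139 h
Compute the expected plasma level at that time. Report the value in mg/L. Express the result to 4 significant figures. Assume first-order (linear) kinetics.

2.516 mg/L

C₀ = Dose / Vd = 2140 / 53.8 = 39.78 mg/L
k = ln2 / t½ = 0.693147 / 34.9 = 0.01986 h⁻¹
C = C₀ · e^(−k·t) = 39.78 × e^(−0.01986 × 139)
  = 39.78 × 0.06326 = 2.516 mg/L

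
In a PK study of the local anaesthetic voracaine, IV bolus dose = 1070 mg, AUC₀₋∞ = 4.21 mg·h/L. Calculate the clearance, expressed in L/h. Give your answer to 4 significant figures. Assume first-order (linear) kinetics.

254.2 L/h

CL = Dose / AUC = 1070 / 4.21 = 254.2 L/h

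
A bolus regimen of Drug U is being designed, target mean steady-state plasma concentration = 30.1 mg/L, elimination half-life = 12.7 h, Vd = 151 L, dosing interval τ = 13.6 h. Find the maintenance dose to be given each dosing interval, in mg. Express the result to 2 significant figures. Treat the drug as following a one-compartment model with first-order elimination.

k = ln2 / t½ = 0.693147 / 12.7 = 0.05458 h⁻¹
CL = k × Vd = 0.05458 × 151 = 8.242 L/h
At steady state, Dose/τ = Css × CL.
Dose = Css × CL × τ = 30.1 × 8.242 × 13.6 = 3374 mg

3400 mg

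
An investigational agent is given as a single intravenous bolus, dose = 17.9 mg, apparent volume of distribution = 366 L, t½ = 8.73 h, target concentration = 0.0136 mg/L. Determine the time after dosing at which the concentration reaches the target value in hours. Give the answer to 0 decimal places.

C₀ = Dose / Vd = 17.90 / 366 = 0.04891 mg/L
k = ln2 / t½ = 0.693147 / 8.73 = 0.07940 h⁻¹
t = ln(C₀ / C) / k = ln(0.04891 / 0.0136) / 0.07940
  = ln(3.596) / 0.07940 = 1.280 / 0.07940 = 16.12 h

16 h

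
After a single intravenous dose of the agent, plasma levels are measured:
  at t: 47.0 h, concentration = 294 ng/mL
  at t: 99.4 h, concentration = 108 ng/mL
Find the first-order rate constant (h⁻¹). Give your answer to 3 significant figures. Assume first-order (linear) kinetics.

0.0191 h⁻¹

k = ln(C₁/C₂) / (t₂ − t₁) = ln(294/108) / (99.4 − 47.0)
  = 1.001 / 52.40 = 0.01910 h⁻¹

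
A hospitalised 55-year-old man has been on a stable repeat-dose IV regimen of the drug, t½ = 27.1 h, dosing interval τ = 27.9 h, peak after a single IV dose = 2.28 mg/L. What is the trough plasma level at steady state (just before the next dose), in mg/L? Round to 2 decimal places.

k = ln2 / t½ = 0.693147 / 27.1 = 0.02558 h⁻¹
e^(−kτ) = e^(−0.02558 × 27.9) = 0.4898
Accumulation ratio R = 1 / (1 − e^(−kτ)) = 1 / (1 − 0.4898) = 1.960
Steady-state trough = C₀ × R × e^(−kτ) = 2.28 × 1.960 × 0.4898 = 2.189 mg/L

2.19 mg/L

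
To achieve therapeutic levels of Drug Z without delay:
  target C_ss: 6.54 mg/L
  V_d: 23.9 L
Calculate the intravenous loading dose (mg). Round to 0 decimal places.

156 mg

LD = Css × Vd = 6.54 × 23.9 = 156.3 mg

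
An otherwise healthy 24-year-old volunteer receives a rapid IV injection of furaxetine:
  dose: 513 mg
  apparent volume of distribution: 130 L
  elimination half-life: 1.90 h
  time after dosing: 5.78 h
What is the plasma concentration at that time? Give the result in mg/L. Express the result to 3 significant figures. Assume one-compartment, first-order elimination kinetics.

C₀ = Dose / Vd = 513.0 / 130 = 3.946 mg/L
k = ln2 / t½ = 0.693147 / 1.90 = 0.3648 h⁻¹
C = C₀ · e^(−k·t) = 3.946 × e^(−0.3648 × 5.78)
  = 3.946 × 0.1214 = 0.4790 mg/L

0.479 mg/L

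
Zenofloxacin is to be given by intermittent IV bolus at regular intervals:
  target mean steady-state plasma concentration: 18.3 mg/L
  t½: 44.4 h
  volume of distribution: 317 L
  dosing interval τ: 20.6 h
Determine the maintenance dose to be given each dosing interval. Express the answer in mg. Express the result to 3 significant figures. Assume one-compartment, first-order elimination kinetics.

1870 mg

k = ln2 / t½ = 0.693147 / 44.4 = 0.01561 h⁻¹
CL = k × Vd = 0.01561 × 317 = 4.948 L/h
At steady state, Dose/τ = Css × CL.
Dose = Css × CL × τ = 18.3 × 4.948 × 20.6 = 1865 mg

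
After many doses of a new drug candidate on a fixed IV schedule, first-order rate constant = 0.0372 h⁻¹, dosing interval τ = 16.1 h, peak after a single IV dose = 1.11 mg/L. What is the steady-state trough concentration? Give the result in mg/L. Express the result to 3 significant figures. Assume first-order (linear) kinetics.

e^(−kτ) = e^(−0.03720 × 16.1) = 0.5494
Accumulation ratio R = 1 / (1 − e^(−kτ)) = 1 / (1 − 0.5494) = 2.219
Steady-state trough = C₀ × R × e^(−kτ) = 1.11 × 2.219 × 0.5494 = 1.353 mg/L

1.35 mg/L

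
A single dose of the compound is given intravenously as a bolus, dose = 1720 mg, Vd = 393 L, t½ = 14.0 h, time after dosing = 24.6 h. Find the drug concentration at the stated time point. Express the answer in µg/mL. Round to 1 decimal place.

1.3 µg/mL

C₀ = Dose / Vd = 1720 / 393 = 4.377 mg/L
k = ln2 / t½ = 0.693147 / 14.0 = 0.04951 h⁻¹
C = C₀ · e^(−k·t) = 4.377 × e^(−0.04951 × 24.6)
  = 4.377 × 0.2958 = 1.295 mg/L
(1.295 mg/L = 1.295 µg/mL)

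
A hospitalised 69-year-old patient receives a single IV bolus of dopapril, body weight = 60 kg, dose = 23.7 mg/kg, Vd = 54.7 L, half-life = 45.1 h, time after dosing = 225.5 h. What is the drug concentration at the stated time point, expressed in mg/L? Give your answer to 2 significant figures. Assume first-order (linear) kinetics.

0.81 mg/L

Total dose = 23.7 × 60 = 1422 mg
C₀ = Dose / Vd = 1422 / 54.7 = 26.00 mg/L
k = ln2 / t½ = 0.693147 / 45.1 = 0.01537 h⁻¹
t / t½ = 225.5 / 45.1 = 5 half-lives
C = C₀ × (1/2)^5 = 26.00 × 0.03125 = 0.8125 mg/L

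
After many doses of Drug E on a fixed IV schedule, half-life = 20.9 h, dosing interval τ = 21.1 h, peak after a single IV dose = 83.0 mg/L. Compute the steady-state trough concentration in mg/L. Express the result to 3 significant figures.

81.9 mg/L

k = ln2 / t½ = 0.693147 / 20.9 = 0.03316 h⁻¹
e^(−kτ) = e^(−0.03316 × 21.1) = 0.4967
Accumulation ratio R = 1 / (1 − e^(−kτ)) = 1 / (1 − 0.4967) = 1.987
Steady-state trough = C₀ × R × e^(−kτ) = 83.0 × 1.987 × 0.4967 = 81.92 mg/L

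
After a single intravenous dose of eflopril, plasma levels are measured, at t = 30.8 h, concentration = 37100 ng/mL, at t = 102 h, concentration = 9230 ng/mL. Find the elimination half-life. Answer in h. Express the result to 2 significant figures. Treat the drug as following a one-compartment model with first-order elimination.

35 h

k = ln(C₁/C₂) / (t₂ − t₁) = ln(37100/9230) / (102 − 30.8)
  = 1.391 / 71.20 = 0.01954 h⁻¹
t½ = ln2 / k = 0.693147 / 0.01954 = 35.47 h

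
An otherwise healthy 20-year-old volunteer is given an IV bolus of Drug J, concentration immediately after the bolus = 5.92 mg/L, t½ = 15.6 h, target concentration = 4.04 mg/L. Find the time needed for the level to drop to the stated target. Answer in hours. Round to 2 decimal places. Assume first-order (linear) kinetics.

8.60 h

k = ln2 / t½ = 0.693147 / 15.6 = 0.04443 h⁻¹
t = ln(C₀ / C) / k = ln(5.920 / 4.04) / 0.04443
  = ln(1.465) / 0.04443 = 0.3819 / 0.04443 = 8.596 h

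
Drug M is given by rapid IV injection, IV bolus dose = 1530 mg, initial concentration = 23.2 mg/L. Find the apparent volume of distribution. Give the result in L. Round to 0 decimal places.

66 L

Vd = Dose / C₀ = 1530 / 23.2 = 65.95 L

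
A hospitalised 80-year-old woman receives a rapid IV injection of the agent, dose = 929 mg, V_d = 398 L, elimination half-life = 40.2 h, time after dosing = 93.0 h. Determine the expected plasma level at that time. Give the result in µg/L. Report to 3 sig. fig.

470 µg/L

C₀ = Dose / Vd = 929.0 / 398 = 2.334 mg/L
k = ln2 / t½ = 0.693147 / 40.2 = 0.01724 h⁻¹
C = C₀ · e^(−k·t) = 2.334 × e^(−0.01724 × 93.0)
  = 2.334 × 0.2012 = 0.4696 mg/L
Convert: 0.4696 mg/L × 1000 = 469.6 µg/L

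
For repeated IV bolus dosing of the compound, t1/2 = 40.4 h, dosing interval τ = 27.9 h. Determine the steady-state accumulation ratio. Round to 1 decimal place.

k = ln2 / t½ = 0.693147 / 40.4 = 0.01716 h⁻¹
e^(−kτ) = e^(−0.01716 × 27.9) = 0.6195
Accumulation ratio R = 1 / (1 − e^(−kτ)) = 1 / (1 − 0.6195) = 2.628

2.6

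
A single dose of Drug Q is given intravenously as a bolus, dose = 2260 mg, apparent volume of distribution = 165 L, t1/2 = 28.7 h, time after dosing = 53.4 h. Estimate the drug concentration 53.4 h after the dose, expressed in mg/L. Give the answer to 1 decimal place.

3.8 mg/L

C₀ = Dose / Vd = 2260 / 165 = 13.70 mg/L
k = ln2 / t½ = 0.693147 / 28.7 = 0.02415 h⁻¹
C = C₀ · e^(−k·t) = 13.70 × e^(−0.02415 × 53.4)
  = 13.70 × 0.2754 = 3.773 mg/L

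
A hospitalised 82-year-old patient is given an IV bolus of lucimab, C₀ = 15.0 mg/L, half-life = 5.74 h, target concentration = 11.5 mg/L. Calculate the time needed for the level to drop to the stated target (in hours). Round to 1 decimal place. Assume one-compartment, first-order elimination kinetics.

k = ln2 / t½ = 0.693147 / 5.74 = 0.1208 h⁻¹
t = ln(C₀ / C) / k = ln(15.00 / 11.5) / 0.1208
  = ln(1.304) / 0.1208 = 0.2654 / 0.1208 = 2.197 h

2.2 h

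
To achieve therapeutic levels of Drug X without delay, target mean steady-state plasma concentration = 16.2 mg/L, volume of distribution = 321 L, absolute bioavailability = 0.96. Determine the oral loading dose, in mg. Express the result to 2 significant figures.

5400 mg

LD = Css × Vd / F = 16.2 × 321 / 0.96 = 5417 mg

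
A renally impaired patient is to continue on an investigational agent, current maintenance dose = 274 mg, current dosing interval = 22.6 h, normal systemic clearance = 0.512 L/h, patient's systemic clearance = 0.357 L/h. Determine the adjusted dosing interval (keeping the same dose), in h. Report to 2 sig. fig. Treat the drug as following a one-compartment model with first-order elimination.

To keep the same average steady-state level, dosing rate must scale with clearance.
CL ratio = 0.357 / 0.512 = 0.6973
New interval (same dose) = 22.6 / 0.6973 = 32.41 h

32 h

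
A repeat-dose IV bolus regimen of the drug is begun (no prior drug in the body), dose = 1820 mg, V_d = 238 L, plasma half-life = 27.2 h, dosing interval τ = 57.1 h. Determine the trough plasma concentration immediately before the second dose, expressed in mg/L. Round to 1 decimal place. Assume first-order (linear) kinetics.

C₀ per dose = Dose / Vd = 1820 / 238 = 7.647 mg/L
k = ln2 / t½ = 0.693147 / 27.2 = 0.02548 h⁻¹
Fraction remaining after one interval: r = e^(−kτ) = e^(−0.02548 × 57.1) = 0.2334
Before dose 2, 1 dose has been given (aged 1τ).
C_trough = C₀ × r = 7.647 × 0.2334 = 1.785 mg/L

1.8 mg/L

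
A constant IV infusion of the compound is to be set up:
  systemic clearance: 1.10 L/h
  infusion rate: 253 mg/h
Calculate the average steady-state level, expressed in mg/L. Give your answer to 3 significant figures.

230 mg/L

At steady state Css = R₀ / CL = 253 / 1.100 = 230.0 mg/L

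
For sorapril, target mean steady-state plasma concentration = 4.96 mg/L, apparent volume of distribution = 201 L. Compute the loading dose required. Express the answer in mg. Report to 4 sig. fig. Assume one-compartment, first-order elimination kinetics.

997.0 mg

LD = Css × Vd = 4.96 × 201 = 997.0 mg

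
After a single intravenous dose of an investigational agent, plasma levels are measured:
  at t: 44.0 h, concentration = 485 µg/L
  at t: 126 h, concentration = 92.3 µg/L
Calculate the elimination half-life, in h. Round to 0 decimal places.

34 h

k = ln(C₁/C₂) / (t₂ − t₁) = ln(485/92.3) / (126 − 44.0)
  = 1.659 / 82.00 = 0.02023 h⁻¹
t½ = ln2 / k = 0.693147 / 0.02023 = 34.26 h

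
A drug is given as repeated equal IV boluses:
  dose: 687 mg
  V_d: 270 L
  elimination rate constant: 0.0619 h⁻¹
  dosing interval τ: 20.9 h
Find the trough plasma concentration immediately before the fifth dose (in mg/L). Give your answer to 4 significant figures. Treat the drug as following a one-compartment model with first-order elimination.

0.9561 mg/L

C₀ per dose = Dose / Vd = 687 / 270 = 2.544 mg/L
Fraction remaining after one interval: r = e^(−kτ) = e^(−0.06190 × 20.9) = 0.2743
Before dose 5, 4 doses have been given (aged 1τ, 2τ, 3τ, 4τ).
C_trough = C₀ × (r + r² + … + r^4) = C₀ × r(1−r^4)/(1−r)
        = 2.544 × 0.2743 × (1 − 0.005661) / (1 − 0.2743) = 0.9561 mg/L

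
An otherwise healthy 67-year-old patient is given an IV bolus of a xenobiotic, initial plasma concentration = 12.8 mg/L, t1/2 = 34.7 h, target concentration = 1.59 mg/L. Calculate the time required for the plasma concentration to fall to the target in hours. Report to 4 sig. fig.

104.4 h

k = ln2 / t½ = 0.693147 / 34.7 = 0.01998 h⁻¹
t = ln(C₀ / C) / k = ln(12.80 / 1.59) / 0.01998
  = ln(8.050) / 0.01998 = 2.086 / 0.01998 = 104.4 h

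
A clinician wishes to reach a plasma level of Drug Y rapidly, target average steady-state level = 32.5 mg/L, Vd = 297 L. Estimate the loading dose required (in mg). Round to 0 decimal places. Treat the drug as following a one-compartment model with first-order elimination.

9653 mg

LD = Css × Vd = 32.5 × 297 = 9653 mg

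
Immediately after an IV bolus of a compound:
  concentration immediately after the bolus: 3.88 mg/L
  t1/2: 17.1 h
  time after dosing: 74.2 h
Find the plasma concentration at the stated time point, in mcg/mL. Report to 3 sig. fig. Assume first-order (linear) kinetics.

k = ln2 / t½ = 0.693147 / 17.1 = 0.04053 h⁻¹
C = C₀ · e^(−k·t) = 3.880 × e^(−0.04053 × 74.2)
  = 3.880 × 0.04942 = 0.1917 mg/L
(0.1917 mg/L = 0.1917 mcg/mL)

0.192 mcg/mL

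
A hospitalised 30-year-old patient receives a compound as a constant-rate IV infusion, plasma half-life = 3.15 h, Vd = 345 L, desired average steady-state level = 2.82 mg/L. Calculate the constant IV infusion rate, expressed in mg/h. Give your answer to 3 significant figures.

214 mg/h

k = ln2 / t½ = 0.693147 / 3.15 = 0.2200 h⁻¹
CL = k × Vd = 0.2200 × 345 = 75.90 L/h
At steady state, infusion rate R₀ = Css × CL = 2.82 × 75.90 = 214.0 mg/h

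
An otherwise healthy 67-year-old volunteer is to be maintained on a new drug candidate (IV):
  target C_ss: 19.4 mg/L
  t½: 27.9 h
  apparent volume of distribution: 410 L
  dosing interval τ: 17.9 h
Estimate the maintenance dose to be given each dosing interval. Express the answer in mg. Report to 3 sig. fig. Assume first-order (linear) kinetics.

k = ln2 / t½ = 0.693147 / 27.9 = 0.02484 h⁻¹
CL = k × Vd = 0.02484 × 410 = 10.18 L/h
At steady state, Dose/τ = Css × CL.
Dose = Css × CL × τ = 19.4 × 10.18 × 17.9 = 3535 mg

3540 mg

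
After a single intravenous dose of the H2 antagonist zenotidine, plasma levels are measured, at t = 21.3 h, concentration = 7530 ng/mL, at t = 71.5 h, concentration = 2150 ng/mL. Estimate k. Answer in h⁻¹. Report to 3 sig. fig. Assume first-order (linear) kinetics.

0.0250 h⁻¹

k = ln(C₁/C₂) / (t₂ − t₁) = ln(7530/2150) / (71.5 − 21.3)
  = 1.253 / 50.20 = 0.02496 h⁻¹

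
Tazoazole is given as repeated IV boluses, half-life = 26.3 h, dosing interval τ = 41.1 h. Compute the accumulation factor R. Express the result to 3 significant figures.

1.51

k = ln2 / t½ = 0.693147 / 26.3 = 0.02636 h⁻¹
e^(−kτ) = e^(−0.02636 × 41.1) = 0.3384
Accumulation ratio R = 1 / (1 − e^(−kτ)) = 1 / (1 − 0.3384) = 1.511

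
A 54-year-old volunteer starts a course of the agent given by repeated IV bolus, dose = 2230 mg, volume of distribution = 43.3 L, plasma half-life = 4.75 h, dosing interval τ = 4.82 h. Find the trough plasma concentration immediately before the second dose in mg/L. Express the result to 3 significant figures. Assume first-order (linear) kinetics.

C₀ per dose = Dose / Vd = 2230 / 43.3 = 51.50 mg/L
k = ln2 / t½ = 0.693147 / 4.75 = 0.1459 h⁻¹
Fraction remaining after one interval: r = e^(−kτ) = e^(−0.1459 × 4.82) = 0.4950
Before dose 2, 1 dose has been given (aged 1τ).
C_trough = C₀ × r = 51.50 × 0.4950 = 25.49 mg/L

25.5 mg/L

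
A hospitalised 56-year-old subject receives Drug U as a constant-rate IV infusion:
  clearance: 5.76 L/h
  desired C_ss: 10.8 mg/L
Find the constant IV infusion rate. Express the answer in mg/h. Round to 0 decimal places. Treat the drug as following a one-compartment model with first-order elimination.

62 mg/h

At steady state, infusion rate R₀ = Css × CL = 10.8 × 5.760 = 62.21 mg/h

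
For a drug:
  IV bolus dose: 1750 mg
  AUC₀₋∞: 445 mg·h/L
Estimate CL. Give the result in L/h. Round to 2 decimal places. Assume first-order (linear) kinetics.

CL = Dose / AUC = 1750 / 445 = 3.933 L/h

3.93 L/h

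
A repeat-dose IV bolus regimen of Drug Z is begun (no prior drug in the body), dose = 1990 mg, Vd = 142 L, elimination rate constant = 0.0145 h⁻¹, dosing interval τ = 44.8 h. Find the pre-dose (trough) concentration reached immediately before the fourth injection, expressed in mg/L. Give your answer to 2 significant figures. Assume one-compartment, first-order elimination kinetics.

13 mg/L

C₀ per dose = Dose / Vd = 1990 / 142 = 14.01 mg/L
Fraction remaining after one interval: r = e^(−kτ) = e^(−0.01450 × 44.8) = 0.5223
Before dose 4, 3 doses have been given (aged 1τ, 2τ, 3τ).
C_trough = C₀ × (r + r² + … + r^3) = C₀ × r(1−r^3)/(1−r)
        = 14.01 × 0.5223 × (1 − 0.1425) / (1 − 0.5223) = 13.14 mg/L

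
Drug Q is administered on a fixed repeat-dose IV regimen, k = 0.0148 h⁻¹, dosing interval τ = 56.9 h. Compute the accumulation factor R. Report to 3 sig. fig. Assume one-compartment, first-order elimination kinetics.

1.76

e^(−kτ) = e^(−0.01480 × 56.9) = 0.4308
Accumulation ratio R = 1 / (1 − e^(−kτ)) = 1 / (1 − 0.4308) = 1.757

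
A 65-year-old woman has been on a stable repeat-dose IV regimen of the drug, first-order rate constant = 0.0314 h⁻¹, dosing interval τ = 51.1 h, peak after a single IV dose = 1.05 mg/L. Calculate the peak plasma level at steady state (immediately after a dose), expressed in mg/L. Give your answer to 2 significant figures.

1.3 mg/L

e^(−kτ) = e^(−0.03140 × 51.1) = 0.2010
Accumulation ratio R = 1 / (1 − e^(−kτ)) = 1 / (1 − 0.2010) = 1.252
Steady-state peak = C₀ × R = 1.05 × 1.252 = 1.315 mg/L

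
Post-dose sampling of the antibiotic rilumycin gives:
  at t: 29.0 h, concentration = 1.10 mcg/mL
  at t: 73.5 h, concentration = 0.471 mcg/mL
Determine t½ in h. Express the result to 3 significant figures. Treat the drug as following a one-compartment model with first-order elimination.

k = ln(C₁/C₂) / (t₂ − t₁) = ln(1.10/0.471) / (73.5 − 29.0)
  = 0.8482 / 44.50 = 0.01906 h⁻¹
t½ = ln2 / k = 0.693147 / 0.01906 = 36.37 h

36.4 h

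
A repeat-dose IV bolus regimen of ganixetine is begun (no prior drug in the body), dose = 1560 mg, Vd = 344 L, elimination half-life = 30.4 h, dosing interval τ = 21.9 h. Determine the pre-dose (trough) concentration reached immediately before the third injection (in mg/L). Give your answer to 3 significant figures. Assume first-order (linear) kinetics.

C₀ per dose = Dose / Vd = 1560 / 344 = 4.535 mg/L
k = ln2 / t½ = 0.693147 / 30.4 = 0.02280 h⁻¹
Fraction remaining after one interval: r = e^(−kτ) = e^(−0.02280 × 21.9) = 0.6069
Before dose 3, 2 doses have been given (aged 1τ, 2τ).
C_trough = C₀ × (r + r²) = 4.535 × (0.6069 + 0.3683) = 4.423 mg/L

4.42 mg/L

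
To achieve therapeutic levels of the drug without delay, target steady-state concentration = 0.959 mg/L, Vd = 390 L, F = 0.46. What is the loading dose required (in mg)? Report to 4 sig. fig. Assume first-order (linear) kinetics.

LD = Css × Vd / F = 0.959 × 390 / 0.46 = 813.1 mg

813.1 mg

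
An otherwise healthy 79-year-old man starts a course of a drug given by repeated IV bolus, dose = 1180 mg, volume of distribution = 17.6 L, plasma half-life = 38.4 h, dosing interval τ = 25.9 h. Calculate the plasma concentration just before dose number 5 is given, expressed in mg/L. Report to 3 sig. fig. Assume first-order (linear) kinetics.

C₀ per dose = Dose / Vd = 1180 / 17.6 = 67.05 mg/L
k = ln2 / t½ = 0.693147 / 38.4 = 0.01805 h⁻¹
Fraction remaining after one interval: r = e^(−kτ) = e^(−0.01805 × 25.9) = 0.6266
Before dose 5, 4 doses have been given (aged 1τ, 2τ, 3τ, 4τ).
C_trough = C₀ × (r + r² + … + r^4) = C₀ × r(1−r^4)/(1−r)
        = 67.05 × 0.6266 × (1 − 0.1542) / (1 − 0.6266) = 95.17 mg/L

95.2 mg/L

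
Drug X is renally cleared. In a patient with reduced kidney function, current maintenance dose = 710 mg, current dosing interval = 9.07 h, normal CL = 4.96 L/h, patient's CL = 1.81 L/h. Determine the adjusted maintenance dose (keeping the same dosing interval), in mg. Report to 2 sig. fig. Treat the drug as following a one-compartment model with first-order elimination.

260 mg

To keep the same average steady-state level, dosing rate must scale with clearance.
CL ratio = 1.81 / 4.96 = 0.3649
New dose (same interval) = 710 × 0.3649 = 259.1 mg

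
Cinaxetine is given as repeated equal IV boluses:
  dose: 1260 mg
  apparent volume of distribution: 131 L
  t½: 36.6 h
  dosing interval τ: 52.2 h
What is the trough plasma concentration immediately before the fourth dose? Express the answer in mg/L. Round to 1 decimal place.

C₀ per dose = Dose / Vd = 1260 / 131 = 9.618 mg/L
k = ln2 / t½ = 0.693147 / 36.6 = 0.01894 h⁻¹
Fraction remaining after one interval: r = e^(−kτ) = e^(−0.01894 × 52.2) = 0.3721
Before dose 4, 3 doses have been given (aged 1τ, 2τ, 3τ).
C_trough = C₀ × (r + r² + … + r^3) = C₀ × r(1−r^3)/(1−r)
        = 9.618 × 0.3721 × (1 − 0.05152) / (1 − 0.3721) = 5.406 mg/L

5.4 mg/L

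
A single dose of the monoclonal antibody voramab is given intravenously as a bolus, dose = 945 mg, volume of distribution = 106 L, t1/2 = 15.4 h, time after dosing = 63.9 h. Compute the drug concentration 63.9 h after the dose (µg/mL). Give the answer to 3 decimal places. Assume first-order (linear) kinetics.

C₀ = Dose / Vd = 945.0 / 106 = 8.915 mg/L
k = ln2 / t½ = 0.693147 / 15.4 = 0.04501 h⁻¹
C = C₀ · e^(−k·t) = 8.915 × e^(−0.04501 × 63.9)
  = 8.915 × 0.05635 = 0.5024 mg/L
(0.5024 mg/L = 0.5024 µg/mL)

0.502 µg/mL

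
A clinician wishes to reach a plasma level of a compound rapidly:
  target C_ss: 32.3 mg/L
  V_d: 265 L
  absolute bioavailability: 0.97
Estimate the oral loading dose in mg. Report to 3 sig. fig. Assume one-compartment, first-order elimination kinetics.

8820 mg

LD = Css × Vd / F = 32.3 × 265 / 0.97 = 8824 mg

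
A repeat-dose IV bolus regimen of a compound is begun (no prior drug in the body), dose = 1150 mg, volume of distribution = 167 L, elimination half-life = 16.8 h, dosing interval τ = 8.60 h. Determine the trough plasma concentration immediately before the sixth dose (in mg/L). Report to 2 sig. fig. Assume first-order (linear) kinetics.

13 mg/L

C₀ per dose = Dose / Vd = 1150 / 167 = 6.886 mg/L
k = ln2 / t½ = 0.693147 / 16.8 = 0.04126 h⁻¹
Fraction remaining after one interval: r = e^(−kτ) = e^(−0.04126 × 8.60) = 0.7013
Before dose 6, 5 doses have been given (aged 1τ, 2τ, 3τ, 4τ, 5τ).
C_trough = C₀ × (r + r² + … + r^5) = C₀ × r(1−r^5)/(1−r)
        = 6.886 × 0.7013 × (1 − 0.1696) / (1 − 0.7013) = 13.43 mg/L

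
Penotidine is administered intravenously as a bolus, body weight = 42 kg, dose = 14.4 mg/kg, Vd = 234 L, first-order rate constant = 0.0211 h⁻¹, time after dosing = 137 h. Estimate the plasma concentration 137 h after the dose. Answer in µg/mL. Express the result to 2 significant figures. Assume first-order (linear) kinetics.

0.14 µg/mL

Total dose = 14.4 × 42 = 604.8 mg
C₀ = Dose / Vd = 604.8 / 234 = 2.585 mg/L
C = C₀ · e^(−k·t) = 2.585 × e^(−0.02110 × 137)
  = 2.585 × 0.05554 = 0.1436 mg/L
(0.1436 mg/L = 0.1436 µg/mL)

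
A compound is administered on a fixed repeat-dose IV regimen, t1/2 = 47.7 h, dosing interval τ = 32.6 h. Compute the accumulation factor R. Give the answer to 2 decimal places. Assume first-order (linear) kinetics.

k = ln2 / t½ = 0.693147 / 47.7 = 0.01453 h⁻¹
e^(−kτ) = e^(−0.01453 × 32.6) = 0.6227
Accumulation ratio R = 1 / (1 − e^(−kτ)) = 1 / (1 − 0.6227) = 2.650

2.65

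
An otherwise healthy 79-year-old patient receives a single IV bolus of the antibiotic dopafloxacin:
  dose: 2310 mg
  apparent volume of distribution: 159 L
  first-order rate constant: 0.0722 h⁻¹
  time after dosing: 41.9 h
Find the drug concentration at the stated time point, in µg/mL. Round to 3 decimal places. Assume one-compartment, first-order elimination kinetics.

C₀ = Dose / Vd = 2310 / 159 = 14.53 mg/L
C = C₀ · e^(−k·t) = 14.53 × e^(−0.07220 × 41.9)
  = 14.53 × 0.04855 = 0.7054 mg/L
(0.7054 mg/L = 0.7054 µg/mL)

0.705 µg/mL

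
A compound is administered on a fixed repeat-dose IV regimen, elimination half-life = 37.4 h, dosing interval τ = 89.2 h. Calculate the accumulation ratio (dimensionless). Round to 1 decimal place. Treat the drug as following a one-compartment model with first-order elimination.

1.2

k = ln2 / t½ = 0.693147 / 37.4 = 0.01853 h⁻¹
e^(−kτ) = e^(−0.01853 × 89.2) = 0.1915
Accumulation ratio R = 1 / (1 − e^(−kτ)) = 1 / (1 − 0.1915) = 1.237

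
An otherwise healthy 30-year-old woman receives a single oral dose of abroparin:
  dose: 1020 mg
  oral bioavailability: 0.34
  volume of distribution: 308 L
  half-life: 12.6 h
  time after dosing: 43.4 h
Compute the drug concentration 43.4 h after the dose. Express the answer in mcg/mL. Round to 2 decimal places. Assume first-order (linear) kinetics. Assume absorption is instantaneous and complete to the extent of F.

Amount reaching circulation = F × Dose = 0.34 × 1020 = 346.8 mg
C₀ = F·Dose / Vd = 346.8 / 308 = 1.126 mg/L
k = ln2 / t½ = 0.693147 / 12.6 = 0.05501 h⁻¹
C = C₀ · e^(−k·t) = 1.126 × e^(−0.05501 × 43.4)
  = 1.126 × 0.09187 = 0.1034 mg/L
(0.1034 mg/L = 0.1034 mcg/mL)

0.10 mcg/mL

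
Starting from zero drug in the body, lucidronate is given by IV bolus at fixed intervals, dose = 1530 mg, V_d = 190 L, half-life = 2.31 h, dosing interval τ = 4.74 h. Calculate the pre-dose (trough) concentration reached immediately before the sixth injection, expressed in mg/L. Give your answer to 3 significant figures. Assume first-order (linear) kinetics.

C₀ per dose = Dose / Vd = 1530 / 190 = 8.053 mg/L
k = ln2 / t½ = 0.693147 / 2.31 = 0.3001 h⁻¹
Fraction remaining after one interval: r = e^(−kτ) = e^(−0.3001 × 4.74) = 0.2411
Before dose 6, 5 doses have been given (aged 1τ, 2τ, 3τ, 4τ, 5τ).
C_trough = C₀ × (r + r² + … + r^5) = C₀ × r(1−r^5)/(1−r)
        = 8.053 × 0.2411 × (1 − 0.0008147) / (1 − 0.2411) = 2.556 mg/L

2.56 mg/L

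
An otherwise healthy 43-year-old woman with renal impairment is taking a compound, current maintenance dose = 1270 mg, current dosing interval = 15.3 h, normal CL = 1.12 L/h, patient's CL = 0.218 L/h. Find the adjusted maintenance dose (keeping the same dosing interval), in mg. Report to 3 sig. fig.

247 mg

To keep the same average steady-state level, dosing rate must scale with clearance.
CL ratio = 0.218 / 1.12 = 0.1946
New dose (same interval) = 1270 × 0.1946 = 247.1 mg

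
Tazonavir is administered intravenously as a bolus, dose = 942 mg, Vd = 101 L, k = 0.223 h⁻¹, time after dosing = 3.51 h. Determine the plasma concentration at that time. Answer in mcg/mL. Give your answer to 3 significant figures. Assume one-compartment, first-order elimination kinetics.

4.26 mcg/mL

C₀ = Dose / Vd = 942.0 / 101 = 9.327 mg/L
C = C₀ · e^(−k·t) = 9.327 × e^(−0.2230 × 3.51)
  = 9.327 × 0.4572 = 4.264 mg/L
(4.264 mg/L = 4.264 mcg/mL)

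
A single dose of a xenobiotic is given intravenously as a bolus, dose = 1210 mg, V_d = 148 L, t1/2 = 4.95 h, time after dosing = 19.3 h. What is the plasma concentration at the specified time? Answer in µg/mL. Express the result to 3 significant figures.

C₀ = Dose / Vd = 1210 / 148 = 8.176 mg/L
k = ln2 / t½ = 0.693147 / 4.95 = 0.1400 h⁻¹
C = C₀ · e^(−k·t) = 8.176 × e^(−0.1400 × 19.3)
  = 8.176 × 0.06707 = 0.5484 mg/L
(0.5484 mg/L = 0.5484 µg/mL)

0.548 µg/mL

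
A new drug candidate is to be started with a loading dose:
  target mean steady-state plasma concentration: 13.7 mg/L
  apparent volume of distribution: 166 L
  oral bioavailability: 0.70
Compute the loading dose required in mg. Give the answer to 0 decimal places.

LD = Css × Vd / F = 13.7 × 166 / 0.70 = 3249 mg

3249 mg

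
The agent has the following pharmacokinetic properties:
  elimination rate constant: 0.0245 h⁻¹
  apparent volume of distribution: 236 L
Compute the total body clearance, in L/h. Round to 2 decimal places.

5.78 L/h

CL = k × Vd = 0.0245 × 236 = 5.782 L/h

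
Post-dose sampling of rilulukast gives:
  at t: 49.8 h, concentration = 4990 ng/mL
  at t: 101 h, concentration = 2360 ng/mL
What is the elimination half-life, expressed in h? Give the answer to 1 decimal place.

k = ln(C₁/C₂) / (t₂ − t₁) = ln(4990/2360) / (101 − 49.8)
  = 0.7488 / 51.20 = 0.01463 h⁻¹
t½ = ln2 / k = 0.693147 / 0.01463 = 47.38 h

47.4 h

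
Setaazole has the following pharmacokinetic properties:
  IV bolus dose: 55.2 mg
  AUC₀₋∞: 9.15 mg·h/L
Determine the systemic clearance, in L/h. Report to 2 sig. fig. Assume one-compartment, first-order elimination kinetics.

6.0 L/h

CL = Dose / AUC = 55.2 / 9.15 = 6.033 L/h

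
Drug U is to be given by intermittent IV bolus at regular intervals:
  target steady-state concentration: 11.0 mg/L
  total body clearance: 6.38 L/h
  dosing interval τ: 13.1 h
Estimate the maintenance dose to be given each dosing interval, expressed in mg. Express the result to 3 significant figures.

At steady state, Dose/τ = Css × CL.
Dose = Css × CL × τ = 11.0 × 6.380 × 13.1 = 919.4 mg

919 mg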